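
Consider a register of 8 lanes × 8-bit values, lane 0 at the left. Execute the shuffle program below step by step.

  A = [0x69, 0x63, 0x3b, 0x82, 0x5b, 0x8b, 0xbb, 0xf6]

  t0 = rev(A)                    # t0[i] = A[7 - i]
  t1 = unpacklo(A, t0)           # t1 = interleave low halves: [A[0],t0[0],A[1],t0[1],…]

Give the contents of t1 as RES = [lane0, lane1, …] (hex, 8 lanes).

RES = [0x69, 0xf6, 0x63, 0xbb, 0x3b, 0x8b, 0x82, 0x5b]

→ t0 |f6|bb|8b|5b|82|3b|63|69|
→ t1 |69|f6|63|bb|3b|8b|82|5b|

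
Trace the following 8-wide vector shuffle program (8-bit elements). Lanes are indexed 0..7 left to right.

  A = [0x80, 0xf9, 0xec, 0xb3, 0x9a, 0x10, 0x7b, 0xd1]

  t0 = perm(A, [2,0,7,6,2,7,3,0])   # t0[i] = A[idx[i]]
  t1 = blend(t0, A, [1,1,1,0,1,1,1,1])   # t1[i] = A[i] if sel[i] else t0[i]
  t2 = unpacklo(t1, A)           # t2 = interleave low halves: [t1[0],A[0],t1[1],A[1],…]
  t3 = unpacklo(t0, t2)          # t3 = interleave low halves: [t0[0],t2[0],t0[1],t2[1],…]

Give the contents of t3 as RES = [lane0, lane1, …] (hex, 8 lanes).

RES = [ 0xec  0x80  0x80  0x80  0xd1  0xf9  0x7b  0xf9 ]

  t0: ec 80 d1 7b ec d1 b3 80
  t1: 80 f9 ec 7b 9a 10 7b d1
  t2: 80 80 f9 f9 ec ec 7b b3
  t3: ec 80 80 80 d1 f9 7b f9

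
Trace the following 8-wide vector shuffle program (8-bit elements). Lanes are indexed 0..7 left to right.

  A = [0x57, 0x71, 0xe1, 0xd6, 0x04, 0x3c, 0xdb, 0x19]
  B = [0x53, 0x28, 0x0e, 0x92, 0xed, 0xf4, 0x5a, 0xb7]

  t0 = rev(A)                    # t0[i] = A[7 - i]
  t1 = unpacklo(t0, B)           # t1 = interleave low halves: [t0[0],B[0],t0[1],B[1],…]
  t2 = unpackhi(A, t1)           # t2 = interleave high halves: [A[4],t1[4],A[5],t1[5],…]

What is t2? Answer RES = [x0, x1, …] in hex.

RES = [ 0x04  0x3c  0x3c  0x0e  0xdb  0x04  0x19  0x92 ]

  t0: 19 db 3c 04 d6 e1 71 57
  t1: 19 53 db 28 3c 0e 04 92
  t2: 04 3c 3c 0e db 04 19 92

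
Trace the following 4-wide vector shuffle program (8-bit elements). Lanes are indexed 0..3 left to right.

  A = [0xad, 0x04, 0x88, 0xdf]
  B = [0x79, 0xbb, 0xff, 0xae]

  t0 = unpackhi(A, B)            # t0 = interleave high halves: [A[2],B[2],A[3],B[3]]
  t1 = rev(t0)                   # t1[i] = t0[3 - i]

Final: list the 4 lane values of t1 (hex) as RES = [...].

→ t0 |88|ff|df|ae|
→ t1 |ae|df|ff|88|

RES = [ 0xae  0xdf  0xff  0x88 ]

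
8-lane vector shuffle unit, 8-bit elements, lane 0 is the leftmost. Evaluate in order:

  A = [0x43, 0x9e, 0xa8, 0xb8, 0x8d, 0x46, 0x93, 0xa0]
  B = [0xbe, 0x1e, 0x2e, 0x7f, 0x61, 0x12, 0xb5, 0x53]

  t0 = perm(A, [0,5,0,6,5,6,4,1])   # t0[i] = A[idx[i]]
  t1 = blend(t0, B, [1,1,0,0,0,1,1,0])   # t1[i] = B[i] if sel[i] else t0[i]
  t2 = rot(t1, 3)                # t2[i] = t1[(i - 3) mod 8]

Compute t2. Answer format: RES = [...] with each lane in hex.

  t0: 43 46 43 93 46 93 8d 9e
  t1: be 1e 43 93 46 12 b5 9e
  t2: 12 b5 9e be 1e 43 93 46

RES = [ 0x12  0xb5  0x9e  0xbe  0x1e  0x43  0x93  0x46 ]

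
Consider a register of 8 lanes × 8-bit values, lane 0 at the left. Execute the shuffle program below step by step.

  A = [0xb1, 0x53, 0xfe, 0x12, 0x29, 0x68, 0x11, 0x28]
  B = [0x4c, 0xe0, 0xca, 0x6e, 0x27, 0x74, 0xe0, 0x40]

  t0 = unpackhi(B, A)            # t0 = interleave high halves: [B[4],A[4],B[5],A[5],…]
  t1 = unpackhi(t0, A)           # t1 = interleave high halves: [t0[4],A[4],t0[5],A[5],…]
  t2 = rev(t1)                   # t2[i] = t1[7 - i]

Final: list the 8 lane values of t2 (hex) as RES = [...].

RES = [0x28, 0x28, 0x11, 0x40, 0x68, 0x11, 0x29, 0xe0]

t0 = [0x27, 0x29, 0x74, 0x68, 0xe0, 0x11, 0x40, 0x28]
t1 = [0xe0, 0x29, 0x11, 0x68, 0x40, 0x11, 0x28, 0x28]
t2 = [0x28, 0x28, 0x11, 0x40, 0x68, 0x11, 0x29, 0xe0]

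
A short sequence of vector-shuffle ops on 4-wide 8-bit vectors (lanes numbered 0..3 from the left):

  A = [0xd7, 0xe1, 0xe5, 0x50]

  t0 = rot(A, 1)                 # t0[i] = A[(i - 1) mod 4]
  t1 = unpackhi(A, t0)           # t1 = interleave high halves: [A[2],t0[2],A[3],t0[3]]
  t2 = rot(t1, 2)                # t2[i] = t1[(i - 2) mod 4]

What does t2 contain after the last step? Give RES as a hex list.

RES = [ 0x50  0xe5  0xe5  0xe1 ]

→ t0 |50|d7|e1|e5|
→ t1 |e5|e1|50|e5|
→ t2 |50|e5|e5|e1|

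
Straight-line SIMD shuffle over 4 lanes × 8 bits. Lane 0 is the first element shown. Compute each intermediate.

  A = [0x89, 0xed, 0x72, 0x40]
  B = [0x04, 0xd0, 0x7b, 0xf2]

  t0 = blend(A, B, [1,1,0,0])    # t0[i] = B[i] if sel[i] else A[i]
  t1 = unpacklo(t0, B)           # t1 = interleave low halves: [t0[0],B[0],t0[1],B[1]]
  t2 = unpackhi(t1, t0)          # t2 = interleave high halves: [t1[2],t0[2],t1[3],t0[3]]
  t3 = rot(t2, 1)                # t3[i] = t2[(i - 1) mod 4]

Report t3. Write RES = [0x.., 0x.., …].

RES = [0x40, 0xd0, 0x72, 0xd0]

t0 = [0x04, 0xd0, 0x72, 0x40]
t1 = [0x04, 0x04, 0xd0, 0xd0]
t2 = [0xd0, 0x72, 0xd0, 0x40]
t3 = [0x40, 0xd0, 0x72, 0xd0]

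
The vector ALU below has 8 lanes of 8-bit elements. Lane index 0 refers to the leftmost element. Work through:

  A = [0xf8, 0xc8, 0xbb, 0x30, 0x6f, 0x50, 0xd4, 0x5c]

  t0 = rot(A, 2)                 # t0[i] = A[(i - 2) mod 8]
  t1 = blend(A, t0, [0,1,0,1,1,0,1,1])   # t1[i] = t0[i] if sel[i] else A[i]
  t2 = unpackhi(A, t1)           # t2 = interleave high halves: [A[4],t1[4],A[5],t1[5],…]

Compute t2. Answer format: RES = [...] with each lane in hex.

RES = [ 0x6f  0xbb  0x50  0x50  0xd4  0x6f  0x5c  0x50 ]

t0 = [0xd4, 0x5c, 0xf8, 0xc8, 0xbb, 0x30, 0x6f, 0x50]
t1 = [0xf8, 0x5c, 0xbb, 0xc8, 0xbb, 0x50, 0x6f, 0x50]
t2 = [0x6f, 0xbb, 0x50, 0x50, 0xd4, 0x6f, 0x5c, 0x50]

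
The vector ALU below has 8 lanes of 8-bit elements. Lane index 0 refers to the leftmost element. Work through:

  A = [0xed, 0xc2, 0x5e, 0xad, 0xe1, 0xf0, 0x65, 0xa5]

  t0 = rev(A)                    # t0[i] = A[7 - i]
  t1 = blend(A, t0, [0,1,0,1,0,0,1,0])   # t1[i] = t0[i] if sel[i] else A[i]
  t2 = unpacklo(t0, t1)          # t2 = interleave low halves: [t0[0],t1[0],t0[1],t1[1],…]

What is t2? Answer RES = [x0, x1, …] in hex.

  t0: a5 65 f0 e1 ad 5e c2 ed
  t1: ed 65 5e e1 e1 f0 c2 a5
  t2: a5 ed 65 65 f0 5e e1 e1

RES = [ 0xa5  0xed  0x65  0x65  0xf0  0x5e  0xe1  0xe1 ]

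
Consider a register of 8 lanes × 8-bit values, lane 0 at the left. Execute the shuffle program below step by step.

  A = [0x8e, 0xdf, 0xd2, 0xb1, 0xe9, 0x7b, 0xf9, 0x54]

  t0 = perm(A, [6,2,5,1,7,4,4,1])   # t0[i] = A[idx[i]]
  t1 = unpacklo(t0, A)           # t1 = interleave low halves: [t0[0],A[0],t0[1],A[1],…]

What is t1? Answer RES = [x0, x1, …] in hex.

RES = [0xf9, 0x8e, 0xd2, 0xdf, 0x7b, 0xd2, 0xdf, 0xb1]

→ t0 |f9|d2|7b|df|54|e9|e9|df|
→ t1 |f9|8e|d2|df|7b|d2|df|b1|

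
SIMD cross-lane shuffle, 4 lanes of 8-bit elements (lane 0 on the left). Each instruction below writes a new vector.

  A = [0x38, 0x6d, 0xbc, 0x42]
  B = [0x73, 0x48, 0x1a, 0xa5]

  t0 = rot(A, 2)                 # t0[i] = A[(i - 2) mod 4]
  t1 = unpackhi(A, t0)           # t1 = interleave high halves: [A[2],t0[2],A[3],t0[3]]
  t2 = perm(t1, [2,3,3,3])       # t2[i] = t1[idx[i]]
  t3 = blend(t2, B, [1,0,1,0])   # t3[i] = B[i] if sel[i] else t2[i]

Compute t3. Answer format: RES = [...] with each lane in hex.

RES = [ 0x73  0x6d  0x1a  0x6d ]

t0 = [0xbc, 0x42, 0x38, 0x6d]
t1 = [0xbc, 0x38, 0x42, 0x6d]
t2 = [0x42, 0x6d, 0x6d, 0x6d]
t3 = [0x73, 0x6d, 0x1a, 0x6d]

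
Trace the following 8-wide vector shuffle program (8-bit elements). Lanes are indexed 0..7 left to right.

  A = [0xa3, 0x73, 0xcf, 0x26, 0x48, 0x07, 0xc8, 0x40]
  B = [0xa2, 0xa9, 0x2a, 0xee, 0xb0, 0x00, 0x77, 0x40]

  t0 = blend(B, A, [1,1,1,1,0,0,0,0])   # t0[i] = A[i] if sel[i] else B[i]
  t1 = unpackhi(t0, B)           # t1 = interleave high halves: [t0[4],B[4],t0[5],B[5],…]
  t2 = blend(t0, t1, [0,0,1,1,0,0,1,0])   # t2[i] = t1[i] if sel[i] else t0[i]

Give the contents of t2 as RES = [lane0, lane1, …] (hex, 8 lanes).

t0 = [0xa3, 0x73, 0xcf, 0x26, 0xb0, 0x00, 0x77, 0x40]
t1 = [0xb0, 0xb0, 0x00, 0x00, 0x77, 0x77, 0x40, 0x40]
t2 = [0xa3, 0x73, 0x00, 0x00, 0xb0, 0x00, 0x40, 0x40]

RES = [0xa3, 0x73, 0x00, 0x00, 0xb0, 0x00, 0x40, 0x40]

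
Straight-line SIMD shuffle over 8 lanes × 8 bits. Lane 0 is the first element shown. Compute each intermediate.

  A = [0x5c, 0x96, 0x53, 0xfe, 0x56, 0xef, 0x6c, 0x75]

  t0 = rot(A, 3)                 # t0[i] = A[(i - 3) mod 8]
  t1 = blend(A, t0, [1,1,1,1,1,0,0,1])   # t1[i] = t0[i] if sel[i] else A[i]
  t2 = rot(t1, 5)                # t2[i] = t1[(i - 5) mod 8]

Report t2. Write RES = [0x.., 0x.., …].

→ t0 |ef|6c|75|5c|96|53|fe|56|
→ t1 |ef|6c|75|5c|96|ef|6c|56|
→ t2 |5c|96|ef|6c|56|ef|6c|75|

RES = [0x5c, 0x96, 0xef, 0x6c, 0x56, 0xef, 0x6c, 0x75]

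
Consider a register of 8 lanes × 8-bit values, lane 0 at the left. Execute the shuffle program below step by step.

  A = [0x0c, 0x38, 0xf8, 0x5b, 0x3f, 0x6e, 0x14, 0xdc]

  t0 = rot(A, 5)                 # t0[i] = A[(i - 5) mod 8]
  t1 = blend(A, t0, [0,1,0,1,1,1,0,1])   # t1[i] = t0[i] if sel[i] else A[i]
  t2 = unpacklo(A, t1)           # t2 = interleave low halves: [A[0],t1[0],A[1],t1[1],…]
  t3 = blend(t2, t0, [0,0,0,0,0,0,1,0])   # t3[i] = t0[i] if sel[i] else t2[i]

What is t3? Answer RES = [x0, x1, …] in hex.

RES = [0x0c, 0x0c, 0x38, 0x3f, 0xf8, 0xf8, 0x38, 0x14]

t0 = [0x5b, 0x3f, 0x6e, 0x14, 0xdc, 0x0c, 0x38, 0xf8]
t1 = [0x0c, 0x3f, 0xf8, 0x14, 0xdc, 0x0c, 0x14, 0xf8]
t2 = [0x0c, 0x0c, 0x38, 0x3f, 0xf8, 0xf8, 0x5b, 0x14]
t3 = [0x0c, 0x0c, 0x38, 0x3f, 0xf8, 0xf8, 0x38, 0x14]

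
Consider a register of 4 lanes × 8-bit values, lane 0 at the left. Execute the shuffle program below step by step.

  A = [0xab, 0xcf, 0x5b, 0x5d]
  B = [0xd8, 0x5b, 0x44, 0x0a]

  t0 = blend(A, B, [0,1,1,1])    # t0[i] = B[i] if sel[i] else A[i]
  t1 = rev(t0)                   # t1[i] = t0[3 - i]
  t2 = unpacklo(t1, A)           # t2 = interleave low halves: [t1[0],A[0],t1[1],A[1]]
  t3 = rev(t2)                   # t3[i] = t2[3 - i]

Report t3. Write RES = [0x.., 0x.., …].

t0 = [0xab, 0x5b, 0x44, 0x0a]
t1 = [0x0a, 0x44, 0x5b, 0xab]
t2 = [0x0a, 0xab, 0x44, 0xcf]
t3 = [0xcf, 0x44, 0xab, 0x0a]

RES = [0xcf, 0x44, 0xab, 0x0a]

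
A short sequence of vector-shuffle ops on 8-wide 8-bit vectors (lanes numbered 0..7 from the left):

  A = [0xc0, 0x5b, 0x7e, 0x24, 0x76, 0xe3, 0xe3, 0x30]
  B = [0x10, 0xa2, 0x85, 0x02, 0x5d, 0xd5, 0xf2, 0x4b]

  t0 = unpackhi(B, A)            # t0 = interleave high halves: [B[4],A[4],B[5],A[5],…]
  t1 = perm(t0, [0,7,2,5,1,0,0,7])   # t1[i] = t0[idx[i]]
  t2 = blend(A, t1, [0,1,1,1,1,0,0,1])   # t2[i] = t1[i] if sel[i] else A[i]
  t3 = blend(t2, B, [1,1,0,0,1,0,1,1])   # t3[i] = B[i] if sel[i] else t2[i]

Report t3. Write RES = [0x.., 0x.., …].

RES = [0x10, 0xa2, 0xd5, 0xe3, 0x5d, 0xe3, 0xf2, 0x4b]

  t0: 5d 76 d5 e3 f2 e3 4b 30
  t1: 5d 30 d5 e3 76 5d 5d 30
  t2: c0 30 d5 e3 76 e3 e3 30
  t3: 10 a2 d5 e3 5d e3 f2 4b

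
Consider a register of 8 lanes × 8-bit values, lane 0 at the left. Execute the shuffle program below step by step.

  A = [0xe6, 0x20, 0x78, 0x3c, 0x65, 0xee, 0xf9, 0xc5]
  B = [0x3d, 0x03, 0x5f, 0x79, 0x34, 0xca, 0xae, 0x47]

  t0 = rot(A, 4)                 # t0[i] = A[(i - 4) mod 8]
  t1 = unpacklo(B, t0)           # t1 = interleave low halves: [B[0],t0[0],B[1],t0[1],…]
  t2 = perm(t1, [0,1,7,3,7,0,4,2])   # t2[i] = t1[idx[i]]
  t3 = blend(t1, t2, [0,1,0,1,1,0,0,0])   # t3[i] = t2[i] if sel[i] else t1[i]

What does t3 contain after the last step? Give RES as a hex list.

RES = [0x3d, 0x65, 0x03, 0xee, 0xc5, 0xf9, 0x79, 0xc5]

t0 = [0x65, 0xee, 0xf9, 0xc5, 0xe6, 0x20, 0x78, 0x3c]
t1 = [0x3d, 0x65, 0x03, 0xee, 0x5f, 0xf9, 0x79, 0xc5]
t2 = [0x3d, 0x65, 0xc5, 0xee, 0xc5, 0x3d, 0x5f, 0x03]
t3 = [0x3d, 0x65, 0x03, 0xee, 0xc5, 0xf9, 0x79, 0xc5]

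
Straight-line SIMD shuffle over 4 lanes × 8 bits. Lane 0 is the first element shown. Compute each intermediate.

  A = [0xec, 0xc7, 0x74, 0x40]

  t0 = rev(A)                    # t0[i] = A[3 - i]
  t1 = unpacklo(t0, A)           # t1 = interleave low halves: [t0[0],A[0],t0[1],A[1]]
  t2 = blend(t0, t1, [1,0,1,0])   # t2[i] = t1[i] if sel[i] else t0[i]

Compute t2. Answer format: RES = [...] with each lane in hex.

RES = [0x40, 0x74, 0x74, 0xec]

→ t0 |40|74|c7|ec|
→ t1 |40|ec|74|c7|
→ t2 |40|74|74|ec|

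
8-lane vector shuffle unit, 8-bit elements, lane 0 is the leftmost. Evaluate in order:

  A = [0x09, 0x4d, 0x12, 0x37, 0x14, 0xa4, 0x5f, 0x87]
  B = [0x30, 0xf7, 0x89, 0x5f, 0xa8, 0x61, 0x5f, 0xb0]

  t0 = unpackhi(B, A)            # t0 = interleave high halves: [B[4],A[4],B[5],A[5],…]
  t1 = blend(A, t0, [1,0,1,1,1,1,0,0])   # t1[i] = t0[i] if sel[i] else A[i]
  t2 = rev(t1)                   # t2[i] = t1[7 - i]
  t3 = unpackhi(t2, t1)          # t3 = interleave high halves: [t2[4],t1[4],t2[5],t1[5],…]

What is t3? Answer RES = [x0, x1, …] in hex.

t0 = [0xa8, 0x14, 0x61, 0xa4, 0x5f, 0x5f, 0xb0, 0x87]
t1 = [0xa8, 0x4d, 0x61, 0xa4, 0x5f, 0x5f, 0x5f, 0x87]
t2 = [0x87, 0x5f, 0x5f, 0x5f, 0xa4, 0x61, 0x4d, 0xa8]
t3 = [0xa4, 0x5f, 0x61, 0x5f, 0x4d, 0x5f, 0xa8, 0x87]

RES = [ 0xa4  0x5f  0x61  0x5f  0x4d  0x5f  0xa8  0x87 ]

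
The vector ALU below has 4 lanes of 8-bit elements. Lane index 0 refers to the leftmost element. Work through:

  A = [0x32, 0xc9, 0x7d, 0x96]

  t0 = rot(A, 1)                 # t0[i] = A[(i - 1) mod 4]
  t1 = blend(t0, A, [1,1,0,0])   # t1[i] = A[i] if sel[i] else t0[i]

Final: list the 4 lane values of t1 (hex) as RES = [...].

RES = [0x32, 0xc9, 0xc9, 0x7d]

  t0: 96 32 c9 7d
  t1: 32 c9 c9 7d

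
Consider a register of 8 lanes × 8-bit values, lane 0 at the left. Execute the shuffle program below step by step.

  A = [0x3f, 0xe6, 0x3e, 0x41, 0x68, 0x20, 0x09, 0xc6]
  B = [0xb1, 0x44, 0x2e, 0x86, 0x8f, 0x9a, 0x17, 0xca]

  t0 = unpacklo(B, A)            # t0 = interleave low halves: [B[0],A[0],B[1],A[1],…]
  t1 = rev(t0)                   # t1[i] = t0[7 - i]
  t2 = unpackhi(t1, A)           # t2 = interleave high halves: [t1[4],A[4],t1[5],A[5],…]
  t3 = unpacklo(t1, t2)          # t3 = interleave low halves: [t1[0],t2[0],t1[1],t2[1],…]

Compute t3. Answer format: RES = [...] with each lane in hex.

t0 = [0xb1, 0x3f, 0x44, 0xe6, 0x2e, 0x3e, 0x86, 0x41]
t1 = [0x41, 0x86, 0x3e, 0x2e, 0xe6, 0x44, 0x3f, 0xb1]
t2 = [0xe6, 0x68, 0x44, 0x20, 0x3f, 0x09, 0xb1, 0xc6]
t3 = [0x41, 0xe6, 0x86, 0x68, 0x3e, 0x44, 0x2e, 0x20]

RES = [ 0x41  0xe6  0x86  0x68  0x3e  0x44  0x2e  0x20 ]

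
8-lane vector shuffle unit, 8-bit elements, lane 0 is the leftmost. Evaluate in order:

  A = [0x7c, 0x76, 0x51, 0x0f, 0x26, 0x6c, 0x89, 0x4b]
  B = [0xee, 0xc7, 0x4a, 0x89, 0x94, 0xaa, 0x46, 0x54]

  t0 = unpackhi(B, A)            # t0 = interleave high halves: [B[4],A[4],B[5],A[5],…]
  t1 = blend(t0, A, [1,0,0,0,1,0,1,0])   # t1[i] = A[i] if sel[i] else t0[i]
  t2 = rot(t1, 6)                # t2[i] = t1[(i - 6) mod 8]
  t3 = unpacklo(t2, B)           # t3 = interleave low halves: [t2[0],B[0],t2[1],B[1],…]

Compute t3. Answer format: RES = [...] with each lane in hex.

RES = [0xaa, 0xee, 0x6c, 0xc7, 0x26, 0x4a, 0x89, 0x89]

t0 = [0x94, 0x26, 0xaa, 0x6c, 0x46, 0x89, 0x54, 0x4b]
t1 = [0x7c, 0x26, 0xaa, 0x6c, 0x26, 0x89, 0x89, 0x4b]
t2 = [0xaa, 0x6c, 0x26, 0x89, 0x89, 0x4b, 0x7c, 0x26]
t3 = [0xaa, 0xee, 0x6c, 0xc7, 0x26, 0x4a, 0x89, 0x89]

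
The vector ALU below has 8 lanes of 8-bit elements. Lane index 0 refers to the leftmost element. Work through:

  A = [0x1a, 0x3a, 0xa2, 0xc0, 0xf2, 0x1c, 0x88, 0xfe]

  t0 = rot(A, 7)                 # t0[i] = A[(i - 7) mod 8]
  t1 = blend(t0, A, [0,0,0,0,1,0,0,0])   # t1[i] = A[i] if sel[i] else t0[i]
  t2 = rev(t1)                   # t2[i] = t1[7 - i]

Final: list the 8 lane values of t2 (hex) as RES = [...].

t0 = [0x3a, 0xa2, 0xc0, 0xf2, 0x1c, 0x88, 0xfe, 0x1a]
t1 = [0x3a, 0xa2, 0xc0, 0xf2, 0xf2, 0x88, 0xfe, 0x1a]
t2 = [0x1a, 0xfe, 0x88, 0xf2, 0xf2, 0xc0, 0xa2, 0x3a]

RES = [ 0x1a  0xfe  0x88  0xf2  0xf2  0xc0  0xa2  0x3a ]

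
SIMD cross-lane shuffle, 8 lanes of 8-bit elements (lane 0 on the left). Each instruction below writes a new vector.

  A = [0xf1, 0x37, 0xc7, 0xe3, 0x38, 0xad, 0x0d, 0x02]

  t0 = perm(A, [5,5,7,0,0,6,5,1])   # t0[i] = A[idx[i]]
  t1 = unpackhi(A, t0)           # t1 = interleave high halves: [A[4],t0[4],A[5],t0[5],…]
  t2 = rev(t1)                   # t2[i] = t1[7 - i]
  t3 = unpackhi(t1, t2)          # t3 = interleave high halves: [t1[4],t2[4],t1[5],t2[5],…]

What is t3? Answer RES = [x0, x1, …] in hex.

RES = [ 0x0d  0x0d  0xad  0xad  0x02  0xf1  0x37  0x38 ]

→ t0 |ad|ad|02|f1|f1|0d|ad|37|
→ t1 |38|f1|ad|0d|0d|ad|02|37|
→ t2 |37|02|ad|0d|0d|ad|f1|38|
→ t3 |0d|0d|ad|ad|02|f1|37|38|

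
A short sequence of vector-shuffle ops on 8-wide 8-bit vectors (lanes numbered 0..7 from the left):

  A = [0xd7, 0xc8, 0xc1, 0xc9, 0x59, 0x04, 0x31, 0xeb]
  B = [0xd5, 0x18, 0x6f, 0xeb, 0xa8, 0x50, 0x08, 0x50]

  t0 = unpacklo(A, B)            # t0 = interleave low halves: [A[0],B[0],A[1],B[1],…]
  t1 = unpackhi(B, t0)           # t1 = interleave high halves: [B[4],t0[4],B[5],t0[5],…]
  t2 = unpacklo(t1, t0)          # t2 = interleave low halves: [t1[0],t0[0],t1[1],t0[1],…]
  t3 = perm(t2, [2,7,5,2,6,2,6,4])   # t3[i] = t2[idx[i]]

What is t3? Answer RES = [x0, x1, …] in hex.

t0 = [0xd7, 0xd5, 0xc8, 0x18, 0xc1, 0x6f, 0xc9, 0xeb]
t1 = [0xa8, 0xc1, 0x50, 0x6f, 0x08, 0xc9, 0x50, 0xeb]
t2 = [0xa8, 0xd7, 0xc1, 0xd5, 0x50, 0xc8, 0x6f, 0x18]
t3 = [0xc1, 0x18, 0xc8, 0xc1, 0x6f, 0xc1, 0x6f, 0x50]

RES = [ 0xc1  0x18  0xc8  0xc1  0x6f  0xc1  0x6f  0x50 ]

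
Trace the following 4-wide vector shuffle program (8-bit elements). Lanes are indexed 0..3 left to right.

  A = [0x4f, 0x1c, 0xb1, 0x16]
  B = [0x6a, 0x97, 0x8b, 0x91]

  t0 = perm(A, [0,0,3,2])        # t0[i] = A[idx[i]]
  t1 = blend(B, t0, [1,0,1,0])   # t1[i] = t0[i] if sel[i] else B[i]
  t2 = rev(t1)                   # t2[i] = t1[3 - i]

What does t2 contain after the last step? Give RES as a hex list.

→ t0 |4f|4f|16|b1|
→ t1 |4f|97|16|91|
→ t2 |91|16|97|4f|

RES = [0x91, 0x16, 0x97, 0x4f]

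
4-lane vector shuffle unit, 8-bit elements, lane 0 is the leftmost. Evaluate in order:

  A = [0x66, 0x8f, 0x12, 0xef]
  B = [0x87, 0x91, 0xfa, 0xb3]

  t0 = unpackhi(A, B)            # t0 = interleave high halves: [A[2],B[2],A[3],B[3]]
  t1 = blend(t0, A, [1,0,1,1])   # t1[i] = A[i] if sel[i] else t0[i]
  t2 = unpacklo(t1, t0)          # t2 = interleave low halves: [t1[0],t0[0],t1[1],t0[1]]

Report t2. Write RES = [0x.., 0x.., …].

RES = [ 0x66  0x12  0xfa  0xfa ]

→ t0 |12|fa|ef|b3|
→ t1 |66|fa|12|ef|
→ t2 |66|12|fa|fa|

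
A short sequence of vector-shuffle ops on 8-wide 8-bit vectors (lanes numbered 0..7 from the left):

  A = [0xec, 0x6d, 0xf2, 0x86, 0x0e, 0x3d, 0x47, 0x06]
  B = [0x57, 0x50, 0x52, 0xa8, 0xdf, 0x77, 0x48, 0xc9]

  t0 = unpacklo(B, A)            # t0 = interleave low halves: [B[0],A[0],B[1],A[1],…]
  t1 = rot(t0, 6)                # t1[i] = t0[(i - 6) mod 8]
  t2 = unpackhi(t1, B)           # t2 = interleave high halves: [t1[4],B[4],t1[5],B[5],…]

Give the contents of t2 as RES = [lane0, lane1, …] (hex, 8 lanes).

  t0: 57 ec 50 6d 52 f2 a8 86
  t1: 50 6d 52 f2 a8 86 57 ec
  t2: a8 df 86 77 57 48 ec c9

RES = [ 0xa8  0xdf  0x86  0x77  0x57  0x48  0xec  0xc9 ]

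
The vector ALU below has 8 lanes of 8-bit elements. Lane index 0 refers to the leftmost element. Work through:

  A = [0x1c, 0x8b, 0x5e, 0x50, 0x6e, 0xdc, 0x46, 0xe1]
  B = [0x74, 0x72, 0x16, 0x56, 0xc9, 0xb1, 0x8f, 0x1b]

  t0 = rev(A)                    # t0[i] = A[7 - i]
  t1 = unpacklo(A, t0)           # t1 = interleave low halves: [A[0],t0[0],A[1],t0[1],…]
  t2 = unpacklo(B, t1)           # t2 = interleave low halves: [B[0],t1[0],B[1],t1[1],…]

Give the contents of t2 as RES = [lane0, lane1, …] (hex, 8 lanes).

→ t0 |e1|46|dc|6e|50|5e|8b|1c|
→ t1 |1c|e1|8b|46|5e|dc|50|6e|
→ t2 |74|1c|72|e1|16|8b|56|46|

RES = [0x74, 0x1c, 0x72, 0xe1, 0x16, 0x8b, 0x56, 0x46]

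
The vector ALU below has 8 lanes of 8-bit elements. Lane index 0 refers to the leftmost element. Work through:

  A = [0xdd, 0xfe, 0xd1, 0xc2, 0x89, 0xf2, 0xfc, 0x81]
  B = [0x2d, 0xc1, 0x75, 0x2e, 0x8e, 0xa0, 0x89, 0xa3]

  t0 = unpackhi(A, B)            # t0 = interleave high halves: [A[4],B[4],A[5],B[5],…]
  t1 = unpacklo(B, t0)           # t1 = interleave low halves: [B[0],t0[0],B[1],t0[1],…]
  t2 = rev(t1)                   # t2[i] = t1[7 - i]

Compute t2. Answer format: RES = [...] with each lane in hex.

RES = [0xa0, 0x2e, 0xf2, 0x75, 0x8e, 0xc1, 0x89, 0x2d]

t0 = [0x89, 0x8e, 0xf2, 0xa0, 0xfc, 0x89, 0x81, 0xa3]
t1 = [0x2d, 0x89, 0xc1, 0x8e, 0x75, 0xf2, 0x2e, 0xa0]
t2 = [0xa0, 0x2e, 0xf2, 0x75, 0x8e, 0xc1, 0x89, 0x2d]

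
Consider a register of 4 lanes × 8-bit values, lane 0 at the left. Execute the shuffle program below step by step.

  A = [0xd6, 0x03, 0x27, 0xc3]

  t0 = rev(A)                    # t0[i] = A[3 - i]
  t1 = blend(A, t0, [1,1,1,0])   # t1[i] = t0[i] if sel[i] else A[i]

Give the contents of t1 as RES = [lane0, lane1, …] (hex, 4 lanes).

RES = [ 0xc3  0x27  0x03  0xc3 ]

→ t0 |c3|27|03|d6|
→ t1 |c3|27|03|c3|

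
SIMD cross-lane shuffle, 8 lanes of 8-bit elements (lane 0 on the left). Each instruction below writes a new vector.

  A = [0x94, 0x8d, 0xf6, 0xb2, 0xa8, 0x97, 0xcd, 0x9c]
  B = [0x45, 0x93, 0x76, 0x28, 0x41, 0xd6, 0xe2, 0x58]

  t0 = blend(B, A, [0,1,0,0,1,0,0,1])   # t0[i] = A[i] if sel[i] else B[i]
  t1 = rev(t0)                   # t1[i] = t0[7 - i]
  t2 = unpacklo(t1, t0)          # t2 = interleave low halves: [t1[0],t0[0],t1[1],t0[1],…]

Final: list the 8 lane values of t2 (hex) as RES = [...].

→ t0 |45|8d|76|28|a8|d6|e2|9c|
→ t1 |9c|e2|d6|a8|28|76|8d|45|
→ t2 |9c|45|e2|8d|d6|76|a8|28|

RES = [0x9c, 0x45, 0xe2, 0x8d, 0xd6, 0x76, 0xa8, 0x28]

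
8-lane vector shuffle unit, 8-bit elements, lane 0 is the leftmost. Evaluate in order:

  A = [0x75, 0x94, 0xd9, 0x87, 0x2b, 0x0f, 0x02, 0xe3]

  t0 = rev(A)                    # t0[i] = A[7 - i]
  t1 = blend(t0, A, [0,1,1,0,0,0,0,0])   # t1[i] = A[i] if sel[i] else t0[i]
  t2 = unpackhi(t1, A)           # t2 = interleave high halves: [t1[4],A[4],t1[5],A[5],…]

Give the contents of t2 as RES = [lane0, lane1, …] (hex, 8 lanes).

t0 = [0xe3, 0x02, 0x0f, 0x2b, 0x87, 0xd9, 0x94, 0x75]
t1 = [0xe3, 0x94, 0xd9, 0x2b, 0x87, 0xd9, 0x94, 0x75]
t2 = [0x87, 0x2b, 0xd9, 0x0f, 0x94, 0x02, 0x75, 0xe3]

RES = [ 0x87  0x2b  0xd9  0x0f  0x94  0x02  0x75  0xe3 ]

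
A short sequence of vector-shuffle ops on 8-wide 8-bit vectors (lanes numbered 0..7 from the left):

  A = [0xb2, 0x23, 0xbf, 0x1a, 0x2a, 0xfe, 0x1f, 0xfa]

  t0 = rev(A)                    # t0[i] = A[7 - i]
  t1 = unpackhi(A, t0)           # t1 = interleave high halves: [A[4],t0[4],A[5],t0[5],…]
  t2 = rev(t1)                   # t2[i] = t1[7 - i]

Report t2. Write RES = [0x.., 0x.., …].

RES = [ 0xb2  0xfa  0x23  0x1f  0xbf  0xfe  0x1a  0x2a ]

  t0: fa 1f fe 2a 1a bf 23 b2
  t1: 2a 1a fe bf 1f 23 fa b2
  t2: b2 fa 23 1f bf fe 1a 2a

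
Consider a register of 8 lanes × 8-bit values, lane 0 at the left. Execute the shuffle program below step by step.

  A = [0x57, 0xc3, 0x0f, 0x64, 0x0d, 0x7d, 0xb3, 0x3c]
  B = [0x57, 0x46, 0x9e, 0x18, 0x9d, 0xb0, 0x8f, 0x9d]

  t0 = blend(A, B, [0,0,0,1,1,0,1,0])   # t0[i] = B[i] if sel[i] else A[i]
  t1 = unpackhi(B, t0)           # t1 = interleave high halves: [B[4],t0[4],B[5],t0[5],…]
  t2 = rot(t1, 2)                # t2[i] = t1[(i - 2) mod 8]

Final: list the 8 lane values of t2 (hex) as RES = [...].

RES = [0x9d, 0x3c, 0x9d, 0x9d, 0xb0, 0x7d, 0x8f, 0x8f]

  t0: 57 c3 0f 18 9d 7d 8f 3c
  t1: 9d 9d b0 7d 8f 8f 9d 3c
  t2: 9d 3c 9d 9d b0 7d 8f 8f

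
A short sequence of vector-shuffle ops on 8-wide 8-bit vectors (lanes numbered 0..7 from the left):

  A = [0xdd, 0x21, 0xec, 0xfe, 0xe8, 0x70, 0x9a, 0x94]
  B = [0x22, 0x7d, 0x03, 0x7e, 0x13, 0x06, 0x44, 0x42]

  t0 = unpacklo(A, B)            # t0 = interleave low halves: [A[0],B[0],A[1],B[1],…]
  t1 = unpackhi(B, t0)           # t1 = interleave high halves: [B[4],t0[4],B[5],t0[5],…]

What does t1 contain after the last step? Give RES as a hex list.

→ t0 |dd|22|21|7d|ec|03|fe|7e|
→ t1 |13|ec|06|03|44|fe|42|7e|

RES = [0x13, 0xec, 0x06, 0x03, 0x44, 0xfe, 0x42, 0x7e]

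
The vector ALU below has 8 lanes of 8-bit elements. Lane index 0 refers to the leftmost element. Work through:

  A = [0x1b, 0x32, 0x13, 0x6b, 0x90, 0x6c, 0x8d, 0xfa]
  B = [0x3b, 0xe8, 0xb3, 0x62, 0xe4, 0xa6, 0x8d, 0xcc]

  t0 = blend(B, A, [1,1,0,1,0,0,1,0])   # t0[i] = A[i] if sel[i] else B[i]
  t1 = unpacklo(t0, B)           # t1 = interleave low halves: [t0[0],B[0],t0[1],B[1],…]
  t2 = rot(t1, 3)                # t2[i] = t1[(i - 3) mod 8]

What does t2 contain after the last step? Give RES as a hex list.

RES = [ 0xb3  0x6b  0x62  0x1b  0x3b  0x32  0xe8  0xb3 ]

  t0: 1b 32 b3 6b e4 a6 8d cc
  t1: 1b 3b 32 e8 b3 b3 6b 62
  t2: b3 6b 62 1b 3b 32 e8 b3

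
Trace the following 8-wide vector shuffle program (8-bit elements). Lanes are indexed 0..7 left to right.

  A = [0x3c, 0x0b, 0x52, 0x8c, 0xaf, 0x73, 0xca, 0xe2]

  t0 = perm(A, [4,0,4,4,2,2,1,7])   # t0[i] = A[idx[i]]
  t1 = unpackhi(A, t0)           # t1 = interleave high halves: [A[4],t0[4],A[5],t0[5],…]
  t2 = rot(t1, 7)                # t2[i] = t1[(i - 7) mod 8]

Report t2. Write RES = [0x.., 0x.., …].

t0 = [0xaf, 0x3c, 0xaf, 0xaf, 0x52, 0x52, 0x0b, 0xe2]
t1 = [0xaf, 0x52, 0x73, 0x52, 0xca, 0x0b, 0xe2, 0xe2]
t2 = [0x52, 0x73, 0x52, 0xca, 0x0b, 0xe2, 0xe2, 0xaf]

RES = [ 0x52  0x73  0x52  0xca  0x0b  0xe2  0xe2  0xaf ]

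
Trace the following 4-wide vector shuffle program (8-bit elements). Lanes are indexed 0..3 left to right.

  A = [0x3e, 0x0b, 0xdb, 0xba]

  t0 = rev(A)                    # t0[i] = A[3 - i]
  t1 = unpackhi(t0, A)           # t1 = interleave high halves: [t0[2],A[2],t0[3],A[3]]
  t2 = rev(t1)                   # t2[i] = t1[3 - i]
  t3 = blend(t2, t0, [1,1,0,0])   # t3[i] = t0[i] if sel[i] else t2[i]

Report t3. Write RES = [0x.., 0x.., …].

t0 = [0xba, 0xdb, 0x0b, 0x3e]
t1 = [0x0b, 0xdb, 0x3e, 0xba]
t2 = [0xba, 0x3e, 0xdb, 0x0b]
t3 = [0xba, 0xdb, 0xdb, 0x0b]

RES = [0xba, 0xdb, 0xdb, 0x0b]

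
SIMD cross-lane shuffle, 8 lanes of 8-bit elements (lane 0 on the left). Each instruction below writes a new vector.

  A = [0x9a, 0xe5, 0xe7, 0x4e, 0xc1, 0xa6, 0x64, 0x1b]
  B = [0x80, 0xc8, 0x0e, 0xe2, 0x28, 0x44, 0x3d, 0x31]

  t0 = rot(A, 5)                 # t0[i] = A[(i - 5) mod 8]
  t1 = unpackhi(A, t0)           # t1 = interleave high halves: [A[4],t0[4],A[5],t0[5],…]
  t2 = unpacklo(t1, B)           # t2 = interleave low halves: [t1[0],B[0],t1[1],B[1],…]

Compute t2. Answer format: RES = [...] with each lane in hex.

  t0: 4e c1 a6 64 1b 9a e5 e7
  t1: c1 1b a6 9a 64 e5 1b e7
  t2: c1 80 1b c8 a6 0e 9a e2

RES = [ 0xc1  0x80  0x1b  0xc8  0xa6  0x0e  0x9a  0xe2 ]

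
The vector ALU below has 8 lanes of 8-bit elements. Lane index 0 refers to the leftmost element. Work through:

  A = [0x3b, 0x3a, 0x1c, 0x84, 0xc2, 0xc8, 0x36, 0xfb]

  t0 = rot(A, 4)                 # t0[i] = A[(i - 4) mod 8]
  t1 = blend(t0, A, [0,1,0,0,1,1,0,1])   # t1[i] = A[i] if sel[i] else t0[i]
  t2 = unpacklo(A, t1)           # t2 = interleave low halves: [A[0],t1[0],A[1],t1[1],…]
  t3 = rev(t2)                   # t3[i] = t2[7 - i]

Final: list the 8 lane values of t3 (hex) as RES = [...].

→ t0 |c2|c8|36|fb|3b|3a|1c|84|
→ t1 |c2|3a|36|fb|c2|c8|1c|fb|
→ t2 |3b|c2|3a|3a|1c|36|84|fb|
→ t3 |fb|84|36|1c|3a|3a|c2|3b|

RES = [ 0xfb  0x84  0x36  0x1c  0x3a  0x3a  0xc2  0x3b ]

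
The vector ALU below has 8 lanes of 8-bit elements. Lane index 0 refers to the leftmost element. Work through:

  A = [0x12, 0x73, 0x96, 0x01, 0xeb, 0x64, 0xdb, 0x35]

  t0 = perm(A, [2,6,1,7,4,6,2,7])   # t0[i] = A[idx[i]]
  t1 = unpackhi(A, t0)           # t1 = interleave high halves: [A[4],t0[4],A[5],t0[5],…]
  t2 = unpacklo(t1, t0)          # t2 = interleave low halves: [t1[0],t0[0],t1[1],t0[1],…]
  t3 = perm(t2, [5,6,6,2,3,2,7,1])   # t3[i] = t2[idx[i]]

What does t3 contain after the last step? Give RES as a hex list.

RES = [0x73, 0xdb, 0xdb, 0xeb, 0xdb, 0xeb, 0x35, 0x96]

t0 = [0x96, 0xdb, 0x73, 0x35, 0xeb, 0xdb, 0x96, 0x35]
t1 = [0xeb, 0xeb, 0x64, 0xdb, 0xdb, 0x96, 0x35, 0x35]
t2 = [0xeb, 0x96, 0xeb, 0xdb, 0x64, 0x73, 0xdb, 0x35]
t3 = [0x73, 0xdb, 0xdb, 0xeb, 0xdb, 0xeb, 0x35, 0x96]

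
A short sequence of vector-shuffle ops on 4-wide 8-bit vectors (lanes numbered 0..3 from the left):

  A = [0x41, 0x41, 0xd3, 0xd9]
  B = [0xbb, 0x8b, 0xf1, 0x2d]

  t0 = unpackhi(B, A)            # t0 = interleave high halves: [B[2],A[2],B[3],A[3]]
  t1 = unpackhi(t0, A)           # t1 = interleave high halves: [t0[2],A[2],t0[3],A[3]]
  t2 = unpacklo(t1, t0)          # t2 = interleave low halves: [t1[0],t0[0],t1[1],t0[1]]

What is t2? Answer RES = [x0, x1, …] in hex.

RES = [ 0x2d  0xf1  0xd3  0xd3 ]

→ t0 |f1|d3|2d|d9|
→ t1 |2d|d3|d9|d9|
→ t2 |2d|f1|d3|d3|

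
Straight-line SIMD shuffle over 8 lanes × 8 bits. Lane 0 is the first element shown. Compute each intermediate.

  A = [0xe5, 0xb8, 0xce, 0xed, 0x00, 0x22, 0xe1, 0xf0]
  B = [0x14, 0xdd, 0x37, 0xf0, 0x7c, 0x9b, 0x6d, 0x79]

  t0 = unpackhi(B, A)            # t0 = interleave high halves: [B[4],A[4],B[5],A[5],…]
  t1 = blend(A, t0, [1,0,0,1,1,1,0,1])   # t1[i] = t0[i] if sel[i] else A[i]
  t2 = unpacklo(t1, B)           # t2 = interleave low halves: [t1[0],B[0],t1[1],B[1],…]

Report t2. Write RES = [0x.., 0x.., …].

  t0: 7c 00 9b 22 6d e1 79 f0
  t1: 7c b8 ce 22 6d e1 e1 f0
  t2: 7c 14 b8 dd ce 37 22 f0

RES = [0x7c, 0x14, 0xb8, 0xdd, 0xce, 0x37, 0x22, 0xf0]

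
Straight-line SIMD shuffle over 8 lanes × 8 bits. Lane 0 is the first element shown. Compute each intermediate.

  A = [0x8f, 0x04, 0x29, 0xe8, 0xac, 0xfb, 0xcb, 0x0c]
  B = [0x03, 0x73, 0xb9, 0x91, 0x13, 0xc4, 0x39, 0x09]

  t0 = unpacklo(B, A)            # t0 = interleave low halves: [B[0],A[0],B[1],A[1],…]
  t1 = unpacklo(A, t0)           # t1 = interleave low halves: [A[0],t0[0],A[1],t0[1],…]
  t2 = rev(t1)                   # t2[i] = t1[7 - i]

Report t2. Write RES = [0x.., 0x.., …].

  t0: 03 8f 73 04 b9 29 91 e8
  t1: 8f 03 04 8f 29 73 e8 04
  t2: 04 e8 73 29 8f 04 03 8f

RES = [0x04, 0xe8, 0x73, 0x29, 0x8f, 0x04, 0x03, 0x8f]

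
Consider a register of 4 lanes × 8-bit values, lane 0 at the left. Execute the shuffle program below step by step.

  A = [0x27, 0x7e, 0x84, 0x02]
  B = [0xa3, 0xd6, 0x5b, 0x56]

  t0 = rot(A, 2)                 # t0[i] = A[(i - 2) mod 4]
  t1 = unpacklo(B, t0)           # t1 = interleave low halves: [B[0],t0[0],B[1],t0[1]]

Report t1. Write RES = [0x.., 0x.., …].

RES = [ 0xa3  0x84  0xd6  0x02 ]

t0 = [0x84, 0x02, 0x27, 0x7e]
t1 = [0xa3, 0x84, 0xd6, 0x02]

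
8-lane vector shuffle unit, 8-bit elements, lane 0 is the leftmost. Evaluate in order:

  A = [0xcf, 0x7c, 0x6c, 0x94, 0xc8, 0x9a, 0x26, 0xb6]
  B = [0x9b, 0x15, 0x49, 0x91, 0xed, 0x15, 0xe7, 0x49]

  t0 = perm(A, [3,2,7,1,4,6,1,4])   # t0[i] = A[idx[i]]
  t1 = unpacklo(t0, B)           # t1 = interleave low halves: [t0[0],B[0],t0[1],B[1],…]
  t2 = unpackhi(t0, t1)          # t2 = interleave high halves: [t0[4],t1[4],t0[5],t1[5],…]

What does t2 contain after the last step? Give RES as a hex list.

→ t0 |94|6c|b6|7c|c8|26|7c|c8|
→ t1 |94|9b|6c|15|b6|49|7c|91|
→ t2 |c8|b6|26|49|7c|7c|c8|91|

RES = [0xc8, 0xb6, 0x26, 0x49, 0x7c, 0x7c, 0xc8, 0x91]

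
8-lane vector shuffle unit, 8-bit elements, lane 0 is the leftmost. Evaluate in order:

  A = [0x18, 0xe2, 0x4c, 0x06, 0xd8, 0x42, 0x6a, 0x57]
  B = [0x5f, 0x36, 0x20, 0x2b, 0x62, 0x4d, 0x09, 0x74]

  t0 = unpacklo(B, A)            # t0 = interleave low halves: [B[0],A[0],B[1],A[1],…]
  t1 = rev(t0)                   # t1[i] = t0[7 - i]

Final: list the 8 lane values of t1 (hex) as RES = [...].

RES = [0x06, 0x2b, 0x4c, 0x20, 0xe2, 0x36, 0x18, 0x5f]

t0 = [0x5f, 0x18, 0x36, 0xe2, 0x20, 0x4c, 0x2b, 0x06]
t1 = [0x06, 0x2b, 0x4c, 0x20, 0xe2, 0x36, 0x18, 0x5f]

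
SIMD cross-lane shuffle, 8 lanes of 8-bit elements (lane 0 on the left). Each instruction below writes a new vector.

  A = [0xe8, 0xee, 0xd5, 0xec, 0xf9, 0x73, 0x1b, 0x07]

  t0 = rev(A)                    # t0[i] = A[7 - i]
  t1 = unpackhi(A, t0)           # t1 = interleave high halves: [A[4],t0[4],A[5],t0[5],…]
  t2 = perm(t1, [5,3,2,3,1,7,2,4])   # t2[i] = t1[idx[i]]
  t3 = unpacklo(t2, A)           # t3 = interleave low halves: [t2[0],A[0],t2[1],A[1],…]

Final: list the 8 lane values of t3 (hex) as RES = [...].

RES = [0xee, 0xe8, 0xd5, 0xee, 0x73, 0xd5, 0xd5, 0xec]

t0 = [0x07, 0x1b, 0x73, 0xf9, 0xec, 0xd5, 0xee, 0xe8]
t1 = [0xf9, 0xec, 0x73, 0xd5, 0x1b, 0xee, 0x07, 0xe8]
t2 = [0xee, 0xd5, 0x73, 0xd5, 0xec, 0xe8, 0x73, 0x1b]
t3 = [0xee, 0xe8, 0xd5, 0xee, 0x73, 0xd5, 0xd5, 0xec]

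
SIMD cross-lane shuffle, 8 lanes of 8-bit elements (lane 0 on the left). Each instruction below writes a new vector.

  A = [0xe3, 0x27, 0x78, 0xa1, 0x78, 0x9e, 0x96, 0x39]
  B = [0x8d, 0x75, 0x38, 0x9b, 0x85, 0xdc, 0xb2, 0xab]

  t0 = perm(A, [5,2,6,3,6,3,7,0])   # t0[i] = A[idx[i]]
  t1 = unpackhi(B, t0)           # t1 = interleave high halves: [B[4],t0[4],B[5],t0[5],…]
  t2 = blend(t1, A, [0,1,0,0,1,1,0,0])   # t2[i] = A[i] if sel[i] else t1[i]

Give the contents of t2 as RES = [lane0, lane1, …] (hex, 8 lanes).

t0 = [0x9e, 0x78, 0x96, 0xa1, 0x96, 0xa1, 0x39, 0xe3]
t1 = [0x85, 0x96, 0xdc, 0xa1, 0xb2, 0x39, 0xab, 0xe3]
t2 = [0x85, 0x27, 0xdc, 0xa1, 0x78, 0x9e, 0xab, 0xe3]

RES = [ 0x85  0x27  0xdc  0xa1  0x78  0x9e  0xab  0xe3 ]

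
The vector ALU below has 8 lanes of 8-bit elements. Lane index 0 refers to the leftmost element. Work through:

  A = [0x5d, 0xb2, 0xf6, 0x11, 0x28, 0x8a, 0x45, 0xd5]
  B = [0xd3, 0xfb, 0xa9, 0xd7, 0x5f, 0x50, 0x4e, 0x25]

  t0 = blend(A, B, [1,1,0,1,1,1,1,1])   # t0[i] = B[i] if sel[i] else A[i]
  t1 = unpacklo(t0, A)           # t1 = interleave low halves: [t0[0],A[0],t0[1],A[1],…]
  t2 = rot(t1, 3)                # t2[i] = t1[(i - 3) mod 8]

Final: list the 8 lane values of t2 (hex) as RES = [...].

→ t0 |d3|fb|f6|d7|5f|50|4e|25|
→ t1 |d3|5d|fb|b2|f6|f6|d7|11|
→ t2 |f6|d7|11|d3|5d|fb|b2|f6|

RES = [ 0xf6  0xd7  0x11  0xd3  0x5d  0xfb  0xb2  0xf6 ]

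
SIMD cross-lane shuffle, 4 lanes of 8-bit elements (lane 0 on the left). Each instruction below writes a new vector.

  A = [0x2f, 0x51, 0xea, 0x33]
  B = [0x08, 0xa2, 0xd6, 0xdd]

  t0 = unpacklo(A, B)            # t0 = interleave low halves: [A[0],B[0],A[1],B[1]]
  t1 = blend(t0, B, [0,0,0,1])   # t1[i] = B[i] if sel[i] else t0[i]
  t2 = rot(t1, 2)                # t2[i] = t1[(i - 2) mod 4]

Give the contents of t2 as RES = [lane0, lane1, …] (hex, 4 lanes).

RES = [ 0x51  0xdd  0x2f  0x08 ]

t0 = [0x2f, 0x08, 0x51, 0xa2]
t1 = [0x2f, 0x08, 0x51, 0xdd]
t2 = [0x51, 0xdd, 0x2f, 0x08]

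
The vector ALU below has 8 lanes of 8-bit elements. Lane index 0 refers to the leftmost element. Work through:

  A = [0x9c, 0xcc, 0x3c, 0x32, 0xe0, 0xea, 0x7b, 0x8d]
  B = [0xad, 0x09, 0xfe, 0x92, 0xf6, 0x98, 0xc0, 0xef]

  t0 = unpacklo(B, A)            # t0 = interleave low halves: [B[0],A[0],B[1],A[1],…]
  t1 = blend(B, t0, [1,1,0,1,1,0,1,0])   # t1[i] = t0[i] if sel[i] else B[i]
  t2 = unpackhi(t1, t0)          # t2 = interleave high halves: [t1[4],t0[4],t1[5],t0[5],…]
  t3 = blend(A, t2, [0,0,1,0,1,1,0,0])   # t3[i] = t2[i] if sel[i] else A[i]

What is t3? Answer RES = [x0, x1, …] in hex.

→ t0 |ad|9c|09|cc|fe|3c|92|32|
→ t1 |ad|9c|fe|cc|fe|98|92|ef|
→ t2 |fe|fe|98|3c|92|92|ef|32|
→ t3 |9c|cc|98|32|92|92|7b|8d|

RES = [0x9c, 0xcc, 0x98, 0x32, 0x92, 0x92, 0x7b, 0x8d]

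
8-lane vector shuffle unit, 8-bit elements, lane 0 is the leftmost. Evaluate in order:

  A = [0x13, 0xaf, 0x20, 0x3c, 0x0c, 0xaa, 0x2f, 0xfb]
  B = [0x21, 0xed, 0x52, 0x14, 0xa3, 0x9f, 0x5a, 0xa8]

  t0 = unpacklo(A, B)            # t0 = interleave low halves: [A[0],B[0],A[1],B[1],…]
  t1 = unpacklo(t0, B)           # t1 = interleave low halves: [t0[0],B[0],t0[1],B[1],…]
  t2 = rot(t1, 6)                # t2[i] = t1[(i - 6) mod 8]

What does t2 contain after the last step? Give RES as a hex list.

→ t0 |13|21|af|ed|20|52|3c|14|
→ t1 |13|21|21|ed|af|52|ed|14|
→ t2 |21|ed|af|52|ed|14|13|21|

RES = [ 0x21  0xed  0xaf  0x52  0xed  0x14  0x13  0x21 ]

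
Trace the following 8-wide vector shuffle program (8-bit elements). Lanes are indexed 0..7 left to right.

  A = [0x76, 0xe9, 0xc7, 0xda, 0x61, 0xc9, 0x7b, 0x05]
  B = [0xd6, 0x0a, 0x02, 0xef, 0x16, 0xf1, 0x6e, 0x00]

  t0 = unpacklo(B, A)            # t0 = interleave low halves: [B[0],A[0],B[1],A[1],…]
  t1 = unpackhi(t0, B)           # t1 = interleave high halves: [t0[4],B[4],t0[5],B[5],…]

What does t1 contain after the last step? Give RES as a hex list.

RES = [ 0x02  0x16  0xc7  0xf1  0xef  0x6e  0xda  0x00 ]

→ t0 |d6|76|0a|e9|02|c7|ef|da|
→ t1 |02|16|c7|f1|ef|6e|da|00|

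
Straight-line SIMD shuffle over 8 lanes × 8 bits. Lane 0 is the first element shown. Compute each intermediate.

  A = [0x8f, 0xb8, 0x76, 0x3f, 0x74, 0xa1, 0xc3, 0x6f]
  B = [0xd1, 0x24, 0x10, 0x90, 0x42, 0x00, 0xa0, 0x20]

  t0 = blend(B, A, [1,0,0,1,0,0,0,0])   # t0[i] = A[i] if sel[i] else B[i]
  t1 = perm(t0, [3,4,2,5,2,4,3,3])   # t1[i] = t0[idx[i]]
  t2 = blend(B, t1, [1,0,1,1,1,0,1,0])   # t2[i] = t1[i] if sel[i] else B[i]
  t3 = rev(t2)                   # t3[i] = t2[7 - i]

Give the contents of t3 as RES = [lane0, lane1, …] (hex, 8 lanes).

  t0: 8f 24 10 3f 42 00 a0 20
  t1: 3f 42 10 00 10 42 3f 3f
  t2: 3f 24 10 00 10 00 3f 20
  t3: 20 3f 00 10 00 10 24 3f

RES = [0x20, 0x3f, 0x00, 0x10, 0x00, 0x10, 0x24, 0x3f]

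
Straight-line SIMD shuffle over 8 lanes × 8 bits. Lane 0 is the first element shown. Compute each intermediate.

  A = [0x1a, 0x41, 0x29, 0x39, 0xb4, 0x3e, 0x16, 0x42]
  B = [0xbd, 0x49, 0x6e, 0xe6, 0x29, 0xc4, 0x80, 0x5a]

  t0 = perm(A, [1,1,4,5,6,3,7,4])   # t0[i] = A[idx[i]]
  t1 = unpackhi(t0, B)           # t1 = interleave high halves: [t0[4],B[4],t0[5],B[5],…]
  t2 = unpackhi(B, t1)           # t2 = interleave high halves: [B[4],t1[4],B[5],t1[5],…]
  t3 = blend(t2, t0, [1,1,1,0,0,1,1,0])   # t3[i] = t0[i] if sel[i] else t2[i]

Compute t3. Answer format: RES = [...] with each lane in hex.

RES = [ 0x41  0x41  0xb4  0x80  0x80  0x39  0x42  0x5a ]

→ t0 |41|41|b4|3e|16|39|42|b4|
→ t1 |16|29|39|c4|42|80|b4|5a|
→ t2 |29|42|c4|80|80|b4|5a|5a|
→ t3 |41|41|b4|80|80|39|42|5a|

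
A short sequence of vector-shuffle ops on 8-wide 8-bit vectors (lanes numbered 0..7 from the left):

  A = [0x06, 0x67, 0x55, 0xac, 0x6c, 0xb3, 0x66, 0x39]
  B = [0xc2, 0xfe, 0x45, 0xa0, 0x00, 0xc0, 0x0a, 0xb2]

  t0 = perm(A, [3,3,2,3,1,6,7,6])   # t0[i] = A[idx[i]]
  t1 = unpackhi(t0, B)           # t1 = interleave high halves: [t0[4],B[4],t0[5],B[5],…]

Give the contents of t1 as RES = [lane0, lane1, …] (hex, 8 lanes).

  t0: ac ac 55 ac 67 66 39 66
  t1: 67 00 66 c0 39 0a 66 b2

RES = [ 0x67  0x00  0x66  0xc0  0x39  0x0a  0x66  0xb2 ]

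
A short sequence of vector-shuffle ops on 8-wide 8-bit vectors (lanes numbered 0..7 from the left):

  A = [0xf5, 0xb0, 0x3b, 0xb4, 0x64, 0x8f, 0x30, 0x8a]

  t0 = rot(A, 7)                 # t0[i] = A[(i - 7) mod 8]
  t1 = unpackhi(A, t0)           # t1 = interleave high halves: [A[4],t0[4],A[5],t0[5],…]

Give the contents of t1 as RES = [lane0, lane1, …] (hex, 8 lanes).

→ t0 |b0|3b|b4|64|8f|30|8a|f5|
→ t1 |64|8f|8f|30|30|8a|8a|f5|

RES = [ 0x64  0x8f  0x8f  0x30  0x30  0x8a  0x8a  0xf5 ]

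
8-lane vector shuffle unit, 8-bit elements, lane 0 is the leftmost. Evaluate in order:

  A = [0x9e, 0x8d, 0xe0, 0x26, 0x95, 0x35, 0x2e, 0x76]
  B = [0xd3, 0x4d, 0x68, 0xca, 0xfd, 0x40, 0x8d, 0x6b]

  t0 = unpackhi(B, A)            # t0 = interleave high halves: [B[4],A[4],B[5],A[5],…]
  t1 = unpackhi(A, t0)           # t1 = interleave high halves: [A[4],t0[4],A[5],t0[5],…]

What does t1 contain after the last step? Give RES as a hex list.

RES = [ 0x95  0x8d  0x35  0x2e  0x2e  0x6b  0x76  0x76 ]

  t0: fd 95 40 35 8d 2e 6b 76
  t1: 95 8d 35 2e 2e 6b 76 76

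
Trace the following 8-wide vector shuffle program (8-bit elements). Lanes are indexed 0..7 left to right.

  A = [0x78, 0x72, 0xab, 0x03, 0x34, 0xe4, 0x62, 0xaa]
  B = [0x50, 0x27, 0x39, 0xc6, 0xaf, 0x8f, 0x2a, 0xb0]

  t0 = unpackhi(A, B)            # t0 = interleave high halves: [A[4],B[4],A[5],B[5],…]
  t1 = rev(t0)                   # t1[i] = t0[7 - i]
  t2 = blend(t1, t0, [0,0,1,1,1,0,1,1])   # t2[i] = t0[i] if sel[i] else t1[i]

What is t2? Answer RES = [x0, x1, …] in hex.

RES = [0xb0, 0xaa, 0xe4, 0x8f, 0x62, 0xe4, 0xaa, 0xb0]

t0 = [0x34, 0xaf, 0xe4, 0x8f, 0x62, 0x2a, 0xaa, 0xb0]
t1 = [0xb0, 0xaa, 0x2a, 0x62, 0x8f, 0xe4, 0xaf, 0x34]
t2 = [0xb0, 0xaa, 0xe4, 0x8f, 0x62, 0xe4, 0xaa, 0xb0]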